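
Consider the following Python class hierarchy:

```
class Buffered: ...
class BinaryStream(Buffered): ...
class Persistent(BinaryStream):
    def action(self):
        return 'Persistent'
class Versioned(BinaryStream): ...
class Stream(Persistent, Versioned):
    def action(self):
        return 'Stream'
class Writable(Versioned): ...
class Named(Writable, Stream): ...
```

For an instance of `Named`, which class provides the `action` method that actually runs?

Stream

L[Named] = Named + merge(L[Writable], L[Stream], [Writable Stream])
  take Writable:  [Writable Versioned BinaryStream Buffered object] + [Stream Persistent Versioned BinaryStream Buffered object] + [Writable Stream]
  take Stream:  [Versioned BinaryStream Buffered object] + [Stream Persistent Versioned BinaryStream Buffered object] + [Stream]
  take Persistent:  [Versioned BinaryStream Buffered object] + [Persistent Versioned BinaryStream Buffered object]
  take Versioned:  [Versioned BinaryStream Buffered object] + [Versioned BinaryStream Buffered object]
  take BinaryStream:  [BinaryStream Buffered object] + [BinaryStream Buffered object]
  take Buffered:  [Buffered object] + [Buffered object]
  take object:  [object] + [object]
MRO: Named Writable Stream Persistent Versioned BinaryStream Buffered object
action is defined in: Persistent, Stream. First along the MRO is Stream.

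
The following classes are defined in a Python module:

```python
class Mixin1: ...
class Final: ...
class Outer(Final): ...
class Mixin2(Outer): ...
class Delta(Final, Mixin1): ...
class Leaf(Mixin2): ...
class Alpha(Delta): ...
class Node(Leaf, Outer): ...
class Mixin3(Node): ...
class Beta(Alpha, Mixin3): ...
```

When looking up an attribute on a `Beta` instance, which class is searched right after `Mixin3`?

Node

L[Beta] = Beta + merge(L[Alpha], L[Mixin3], [Alpha Mixin3])
  take Alpha:  [Alpha Delta Final Mixin1 object] + [Mixin3 Node Leaf Mixin2 Outer Final object] + [Alpha Mixin3]
  take Delta:  [Delta Final Mixin1 object] + [Mixin3 Node Leaf Mixin2 Outer Final object] + [Mixin3]
  take Mixin3:  [Final Mixin1 object] + [Mixin3 Node Leaf Mixin2 Outer Final object] + [Mixin3]
  take Node:  [Final Mixin1 object] + [Node Leaf Mixin2 Outer Final object]
  take Leaf:  [Final Mixin1 object] + [Leaf Mixin2 Outer Final object]
  take Mixin2:  [Final Mixin1 object] + [Mixin2 Outer Final object]
  take Outer:  [Final Mixin1 object] + [Outer Final object]
  take Final:  [Final Mixin1 object] + [Final object]
  take Mixin1:  [Mixin1 object] + [object]
  take object:  [object] + [object]
MRO: Beta Alpha Delta Mixin3 Node Leaf Mixin2 Outer Final Mixin1 object
Mixin3 is at position 3; next is Node.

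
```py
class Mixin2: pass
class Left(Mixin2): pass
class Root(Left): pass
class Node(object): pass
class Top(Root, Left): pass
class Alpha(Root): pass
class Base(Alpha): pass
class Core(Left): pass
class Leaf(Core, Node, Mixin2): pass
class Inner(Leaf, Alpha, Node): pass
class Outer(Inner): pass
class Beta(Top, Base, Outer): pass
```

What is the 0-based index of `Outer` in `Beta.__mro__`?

3

L[Beta] = Beta + merge(L[Top], L[Base], L[Outer], [Top Base Outer])
  take Top:  [Top Root Left Mixin2 object] + [Base Alpha Root Left Mixin2 object] + [Outer Inner Leaf Core Alpha Root Left Node Mixin2 object] + [Top Base Outer]
  take Base:  [Root Left Mixin2 object] + [Base Alpha Root Left Mixin2 object] + [Outer Inner Leaf Core Alpha Root Left Node Mixin2 object] + [Base Outer]
  take Outer:  [Root Left Mixin2 object] + [Alpha Root Left Mixin2 object] + [Outer Inner Leaf Core Alpha Root Left Node Mixin2 object] + [Outer]
  take Inner:  [Root Left Mixin2 object] + [Alpha Root Left Mixin2 object] + [Inner Leaf Core Alpha Root Left Node Mixin2 object]
  take Leaf:  [Root Left Mixin2 object] + [Alpha Root Left Mixin2 object] + [Leaf Core Alpha Root Left Node Mixin2 object]
  take Core:  [Root Left Mixin2 object] + [Alpha Root Left Mixin2 object] + [Core Alpha Root Left Node Mixin2 object]
  take Alpha:  [Root Left Mixin2 object] + [Alpha Root Left Mixin2 object] + [Alpha Root Left Node Mixin2 object]
  take Root:  [Root Left Mixin2 object] + [Root Left Mixin2 object] + [Root Left Node Mixin2 object]
  take Left:  [Left Mixin2 object] + [Left Mixin2 object] + [Left Node Mixin2 object]
  take Node:  [Mixin2 object] + [Mixin2 object] + [Node Mixin2 object]
  take Mixin2:  [Mixin2 object] + [Mixin2 object] + [Mixin2 object]
  take object:  [object] + [object] + [object]
MRO: Beta Top Base Outer Inner Leaf Core Alpha Root Left Node Mixin2 object
Outer sits at index 3.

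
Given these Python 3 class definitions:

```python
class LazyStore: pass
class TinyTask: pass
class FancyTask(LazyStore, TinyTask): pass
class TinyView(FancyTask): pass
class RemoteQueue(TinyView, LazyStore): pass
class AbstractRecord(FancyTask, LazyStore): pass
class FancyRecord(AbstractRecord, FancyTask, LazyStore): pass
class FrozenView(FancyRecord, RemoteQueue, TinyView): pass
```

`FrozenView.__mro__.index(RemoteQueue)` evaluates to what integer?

3

L[FrozenView] = FrozenView + merge(L[FancyRecord], L[RemoteQueue], L[TinyView], [FancyRecord RemoteQueue TinyView])
  take FancyRecord:  [FancyRecord AbstractRecord FancyTask LazyStore TinyTask object] + [RemoteQueue TinyView FancyTask LazyStore TinyTask object] + [TinyView FancyTask LazyStore TinyTask object] + [FancyRecord RemoteQueue TinyView]
  take AbstractRecord:  [AbstractRecord FancyTask LazyStore TinyTask object] + [RemoteQueue TinyView FancyTask LazyStore TinyTask object] + [TinyView FancyTask LazyStore TinyTask object] + [RemoteQueue TinyView]
  take RemoteQueue:  [FancyTask LazyStore TinyTask object] + [RemoteQueue TinyView FancyTask LazyStore TinyTask object] + [TinyView FancyTask LazyStore TinyTask object] + [RemoteQueue TinyView]
  take TinyView:  [FancyTask LazyStore TinyTask object] + [TinyView FancyTask LazyStore TinyTask object] + [TinyView FancyTask LazyStore TinyTask object] + [TinyView]
  take FancyTask:  [FancyTask LazyStore TinyTask object] + [FancyTask LazyStore TinyTask object] + [FancyTask LazyStore TinyTask object]
  take LazyStore:  [LazyStore TinyTask object] + [LazyStore TinyTask object] + [LazyStore TinyTask object]
  take TinyTask:  [TinyTask object] + [TinyTask object] + [TinyTask object]
  take object:  [object] + [object] + [object]
MRO: FrozenView FancyRecord AbstractRecord RemoteQueue TinyView FancyTask LazyStore TinyTask object
RemoteQueue sits at index 3.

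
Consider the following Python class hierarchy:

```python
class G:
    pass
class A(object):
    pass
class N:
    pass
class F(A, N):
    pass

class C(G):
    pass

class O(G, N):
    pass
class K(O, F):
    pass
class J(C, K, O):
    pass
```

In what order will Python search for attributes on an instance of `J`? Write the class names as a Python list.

[J, C, K, O, G, F, A, N, object]

L[J] = J + merge(L[C], L[K], L[O], [C K O])
  take C:  [C G object] + [K O G F A N object] + [O G N object] + [C K O]
  take K:  [G object] + [K O G F A N object] + [O G N object] + [K O]
  take O:  [G object] + [O G F A N object] + [O G N object] + [O]
  take G:  [G object] + [G F A N object] + [G N object]
  take F:  [object] + [F A N object] + [N object]
  take A:  [object] + [A N object] + [N object]
  take N:  [object] + [N object] + [N object]
  take object:  [object] + [object] + [object]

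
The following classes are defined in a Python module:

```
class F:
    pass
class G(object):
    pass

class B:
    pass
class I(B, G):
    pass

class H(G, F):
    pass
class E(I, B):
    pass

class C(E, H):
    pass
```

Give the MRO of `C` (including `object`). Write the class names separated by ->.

C -> E -> I -> B -> H -> G -> F -> object

L[C] = C + merge(L[E], L[H], [E H])
  take E:  [E I B G object] + [H G F object] + [E H]
  take I:  [I B G object] + [H G F object] + [H]
  take B:  [B G object] + [H G F object] + [H]
  take H:  [G object] + [H G F object] + [H]
  take G:  [G object] + [G F object]
  take F:  [object] + [F object]
  take object:  [object] + [object]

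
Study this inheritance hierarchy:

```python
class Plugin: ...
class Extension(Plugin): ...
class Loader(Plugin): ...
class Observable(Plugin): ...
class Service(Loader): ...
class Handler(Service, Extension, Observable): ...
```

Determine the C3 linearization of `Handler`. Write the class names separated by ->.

Handler -> Service -> Loader -> Extension -> Observable -> Plugin -> object

L[Handler] = Handler + merge(L[Service], L[Extension], L[Observable], [Service Extension Observable])
  take Service:  [Service Loader Plugin object] + [Extension Plugin object] + [Observable Plugin object] + [Service Extension Observable]
  take Loader:  [Loader Plugin object] + [Extension Plugin object] + [Observable Plugin object] + [Extension Observable]
  take Extension:  [Plugin object] + [Extension Plugin object] + [Observable Plugin object] + [Extension Observable]
  take Observable:  [Plugin object] + [Plugin object] + [Observable Plugin object] + [Observable]
  take Plugin:  [Plugin object] + [Plugin object] + [Plugin object]
  take object:  [object] + [object] + [object]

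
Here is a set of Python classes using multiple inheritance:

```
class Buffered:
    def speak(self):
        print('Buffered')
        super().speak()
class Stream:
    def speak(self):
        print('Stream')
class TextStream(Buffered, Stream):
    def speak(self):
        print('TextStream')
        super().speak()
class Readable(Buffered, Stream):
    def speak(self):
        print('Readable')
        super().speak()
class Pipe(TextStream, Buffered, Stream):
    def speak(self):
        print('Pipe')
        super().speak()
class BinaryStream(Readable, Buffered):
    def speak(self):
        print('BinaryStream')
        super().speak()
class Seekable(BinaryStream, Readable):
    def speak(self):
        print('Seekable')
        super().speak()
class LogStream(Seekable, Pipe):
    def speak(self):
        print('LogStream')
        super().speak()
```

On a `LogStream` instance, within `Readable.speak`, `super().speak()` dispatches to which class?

L[LogStream] = LogStream + merge(L[Seekable], L[Pipe], [Seekable Pipe])
  take Seekable:  [Seekable BinaryStream Readable Buffered Stream object] + [Pipe TextStream Buffered Stream object] + [Seekable Pipe]
  take BinaryStream:  [BinaryStream Readable Buffered Stream object] + [Pipe TextStream Buffered Stream object] + [Pipe]
  take Readable:  [Readable Buffered Stream object] + [Pipe TextStream Buffered Stream object] + [Pipe]
  take Pipe:  [Buffered Stream object] + [Pipe TextStream Buffered Stream object] + [Pipe]
  take TextStream:  [Buffered Stream object] + [TextStream Buffered Stream object]
  take Buffered:  [Buffered Stream object] + [Buffered Stream object]
  take Stream:  [Stream object] + [Stream object]
  take object:  [object] + [object]
MRO: LogStream Seekable BinaryStream Readable Pipe TextStream Buffered Stream object
super() in Readable.speak on a LogStream instance goes to the class after Readable in LogStream's MRO: Pipe.

Pipe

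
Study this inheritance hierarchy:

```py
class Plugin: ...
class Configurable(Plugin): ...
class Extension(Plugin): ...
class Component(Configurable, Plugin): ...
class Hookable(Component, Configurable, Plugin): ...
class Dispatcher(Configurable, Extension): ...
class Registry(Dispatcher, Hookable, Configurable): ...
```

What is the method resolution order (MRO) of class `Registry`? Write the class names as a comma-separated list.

L[Registry] = Registry + merge(L[Dispatcher], L[Hookable], L[Configurable], [Dispatcher Hookable Configurable])
  take Dispatcher:  [Dispatcher Configurable Extension Plugin object] + [Hookable Component Configurable Plugin object] + [Configurable Plugin object] + [Dispatcher Hookable Configurable]
  take Hookable:  [Configurable Extension Plugin object] + [Hookable Component Configurable Plugin object] + [Configurable Plugin object] + [Hookable Configurable]
  take Component:  [Configurable Extension Plugin object] + [Component Configurable Plugin object] + [Configurable Plugin object] + [Configurable]
  take Configurable:  [Configurable Extension Plugin object] + [Configurable Plugin object] + [Configurable Plugin object] + [Configurable]
  take Extension:  [Extension Plugin object] + [Plugin object] + [Plugin object]
  take Plugin:  [Plugin object] + [Plugin object] + [Plugin object]
  take object:  [object] + [object] + [object]

Registry, Dispatcher, Hookable, Component, Configurable, Extension, Plugin, object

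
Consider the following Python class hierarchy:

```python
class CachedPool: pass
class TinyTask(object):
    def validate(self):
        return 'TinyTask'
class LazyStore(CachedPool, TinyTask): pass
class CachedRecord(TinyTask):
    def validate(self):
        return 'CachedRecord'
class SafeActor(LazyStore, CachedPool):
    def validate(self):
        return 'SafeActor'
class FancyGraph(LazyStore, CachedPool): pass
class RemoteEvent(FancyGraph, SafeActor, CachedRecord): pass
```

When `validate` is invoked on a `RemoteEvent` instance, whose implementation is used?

L[RemoteEvent] = RemoteEvent + merge(L[FancyGraph], L[SafeActor], L[CachedRecord], [FancyGraph SafeActor CachedRecord])
  take FancyGraph:  [FancyGraph LazyStore CachedPool TinyTask object] + [SafeActor LazyStore CachedPool TinyTask object] + [CachedRecord TinyTask object] + [FancyGraph SafeActor CachedRecord]
  take SafeActor:  [LazyStore CachedPool TinyTask object] + [SafeActor LazyStore CachedPool TinyTask object] + [CachedRecord TinyTask object] + [SafeActor CachedRecord]
  take LazyStore:  [LazyStore CachedPool TinyTask object] + [LazyStore CachedPool TinyTask object] + [CachedRecord TinyTask object] + [CachedRecord]
  take CachedPool:  [CachedPool TinyTask object] + [CachedPool TinyTask object] + [CachedRecord TinyTask object] + [CachedRecord]
  take CachedRecord:  [TinyTask object] + [TinyTask object] + [CachedRecord TinyTask object] + [CachedRecord]
  take TinyTask:  [TinyTask object] + [TinyTask object] + [TinyTask object]
  take object:  [object] + [object] + [object]
MRO: RemoteEvent FancyGraph SafeActor LazyStore CachedPool CachedRecord TinyTask object
validate is defined in: CachedRecord, SafeActor, TinyTask. First along the MRO is SafeActor.

SafeActor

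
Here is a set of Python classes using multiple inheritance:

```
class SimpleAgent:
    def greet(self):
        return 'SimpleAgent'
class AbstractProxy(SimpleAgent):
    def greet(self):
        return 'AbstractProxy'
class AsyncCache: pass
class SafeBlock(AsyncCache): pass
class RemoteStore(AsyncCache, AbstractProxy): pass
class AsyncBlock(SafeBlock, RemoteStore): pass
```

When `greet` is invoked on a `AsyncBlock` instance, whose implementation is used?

L[AsyncBlock] = AsyncBlock + merge(L[SafeBlock], L[RemoteStore], [SafeBlock RemoteStore])
  take SafeBlock:  [SafeBlock AsyncCache object] + [RemoteStore AsyncCache AbstractProxy SimpleAgent object] + [SafeBlock RemoteStore]
  take RemoteStore:  [AsyncCache object] + [RemoteStore AsyncCache AbstractProxy SimpleAgent object] + [RemoteStore]
  take AsyncCache:  [AsyncCache object] + [AsyncCache AbstractProxy SimpleAgent object]
  take AbstractProxy:  [object] + [AbstractProxy SimpleAgent object]
  take SimpleAgent:  [object] + [SimpleAgent object]
  take object:  [object] + [object]
MRO: AsyncBlock SafeBlock RemoteStore AsyncCache AbstractProxy SimpleAgent object
greet is defined in: AbstractProxy, SimpleAgent. First along the MRO is AbstractProxy.

AbstractProxy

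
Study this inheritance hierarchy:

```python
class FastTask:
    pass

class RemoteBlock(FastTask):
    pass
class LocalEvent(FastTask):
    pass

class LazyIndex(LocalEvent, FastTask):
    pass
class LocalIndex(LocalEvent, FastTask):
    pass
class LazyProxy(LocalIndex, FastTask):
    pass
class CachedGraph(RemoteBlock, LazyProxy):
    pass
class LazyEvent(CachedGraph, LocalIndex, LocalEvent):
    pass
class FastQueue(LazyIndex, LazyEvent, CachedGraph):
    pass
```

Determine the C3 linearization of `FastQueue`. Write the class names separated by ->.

FastQueue -> LazyIndex -> LazyEvent -> CachedGraph -> RemoteBlock -> LazyProxy -> LocalIndex -> LocalEvent -> FastTask -> object

L[FastQueue] = FastQueue + merge(L[LazyIndex], L[LazyEvent], L[CachedGraph], [LazyIndex LazyEvent CachedGraph])
  take LazyIndex:  [LazyIndex LocalEvent FastTask object] + [LazyEvent CachedGraph RemoteBlock LazyProxy LocalIndex LocalEvent FastTask object] + [CachedGraph RemoteBlock LazyProxy LocalIndex LocalEvent FastTask object] + [LazyIndex LazyEvent CachedGraph]
  take LazyEvent:  [LocalEvent FastTask object] + [LazyEvent CachedGraph RemoteBlock LazyProxy LocalIndex LocalEvent FastTask object] + [CachedGraph RemoteBlock LazyProxy LocalIndex LocalEvent FastTask object] + [LazyEvent CachedGraph]
  take CachedGraph:  [LocalEvent FastTask object] + [CachedGraph RemoteBlock LazyProxy LocalIndex LocalEvent FastTask object] + [CachedGraph RemoteBlock LazyProxy LocalIndex LocalEvent FastTask object] + [CachedGraph]
  take RemoteBlock:  [LocalEvent FastTask object] + [RemoteBlock LazyProxy LocalIndex LocalEvent FastTask object] + [RemoteBlock LazyProxy LocalIndex LocalEvent FastTask object]
  take LazyProxy:  [LocalEvent FastTask object] + [LazyProxy LocalIndex LocalEvent FastTask object] + [LazyProxy LocalIndex LocalEvent FastTask object]
  take LocalIndex:  [LocalEvent FastTask object] + [LocalIndex LocalEvent FastTask object] + [LocalIndex LocalEvent FastTask object]
  take LocalEvent:  [LocalEvent FastTask object] + [LocalEvent FastTask object] + [LocalEvent FastTask object]
  take FastTask:  [FastTask object] + [FastTask object] + [FastTask object]
  take object:  [object] + [object] + [object]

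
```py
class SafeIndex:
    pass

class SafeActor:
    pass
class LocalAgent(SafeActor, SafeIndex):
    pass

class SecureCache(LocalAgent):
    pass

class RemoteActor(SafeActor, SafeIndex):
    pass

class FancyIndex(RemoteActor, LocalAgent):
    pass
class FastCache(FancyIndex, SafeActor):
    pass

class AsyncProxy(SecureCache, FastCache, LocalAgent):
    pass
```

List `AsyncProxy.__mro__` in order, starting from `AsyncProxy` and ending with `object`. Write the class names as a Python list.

[AsyncProxy, SecureCache, FastCache, FancyIndex, RemoteActor, LocalAgent, SafeActor, SafeIndex, object]

L[AsyncProxy] = AsyncProxy + merge(L[SecureCache], L[FastCache], L[LocalAgent], [SecureCache FastCache LocalAgent])
  take SecureCache:  [SecureCache LocalAgent SafeActor SafeIndex object] + [FastCache FancyIndex RemoteActor LocalAgent SafeActor SafeIndex object] + [LocalAgent SafeActor SafeIndex object] + [SecureCache FastCache LocalAgent]
  take FastCache:  [LocalAgent SafeActor SafeIndex object] + [FastCache FancyIndex RemoteActor LocalAgent SafeActor SafeIndex object] + [LocalAgent SafeActor SafeIndex object] + [FastCache LocalAgent]
  take FancyIndex:  [LocalAgent SafeActor SafeIndex object] + [FancyIndex RemoteActor LocalAgent SafeActor SafeIndex object] + [LocalAgent SafeActor SafeIndex object] + [LocalAgent]
  take RemoteActor:  [LocalAgent SafeActor SafeIndex object] + [RemoteActor LocalAgent SafeActor SafeIndex object] + [LocalAgent SafeActor SafeIndex object] + [LocalAgent]
  take LocalAgent:  [LocalAgent SafeActor SafeIndex object] + [LocalAgent SafeActor SafeIndex object] + [LocalAgent SafeActor SafeIndex object] + [LocalAgent]
  take SafeActor:  [SafeActor SafeIndex object] + [SafeActor SafeIndex object] + [SafeActor SafeIndex object]
  take SafeIndex:  [SafeIndex object] + [SafeIndex object] + [SafeIndex object]
  take object:  [object] + [object] + [object]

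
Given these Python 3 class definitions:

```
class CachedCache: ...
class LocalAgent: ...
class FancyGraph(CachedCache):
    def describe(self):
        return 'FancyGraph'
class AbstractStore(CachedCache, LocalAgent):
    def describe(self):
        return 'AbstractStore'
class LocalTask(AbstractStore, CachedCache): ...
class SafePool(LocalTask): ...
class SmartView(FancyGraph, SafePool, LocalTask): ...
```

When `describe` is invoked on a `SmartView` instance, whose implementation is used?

FancyGraph

L[SmartView] = SmartView + merge(L[FancyGraph], L[SafePool], L[LocalTask], [FancyGraph SafePool LocalTask])
  take FancyGraph:  [FancyGraph CachedCache object] + [SafePool LocalTask AbstractStore CachedCache LocalAgent object] + [LocalTask AbstractStore CachedCache LocalAgent object] + [FancyGraph SafePool LocalTask]
  take SafePool:  [CachedCache object] + [SafePool LocalTask AbstractStore CachedCache LocalAgent object] + [LocalTask AbstractStore CachedCache LocalAgent object] + [SafePool LocalTask]
  take LocalTask:  [CachedCache object] + [LocalTask AbstractStore CachedCache LocalAgent object] + [LocalTask AbstractStore CachedCache LocalAgent object] + [LocalTask]
  take AbstractStore:  [CachedCache object] + [AbstractStore CachedCache LocalAgent object] + [AbstractStore CachedCache LocalAgent object]
  take CachedCache:  [CachedCache object] + [CachedCache LocalAgent object] + [CachedCache LocalAgent object]
  take LocalAgent:  [object] + [LocalAgent object] + [LocalAgent object]
  take object:  [object] + [object] + [object]
MRO: SmartView FancyGraph SafePool LocalTask AbstractStore CachedCache LocalAgent object
describe is defined in: AbstractStore, FancyGraph. First along the MRO is FancyGraph.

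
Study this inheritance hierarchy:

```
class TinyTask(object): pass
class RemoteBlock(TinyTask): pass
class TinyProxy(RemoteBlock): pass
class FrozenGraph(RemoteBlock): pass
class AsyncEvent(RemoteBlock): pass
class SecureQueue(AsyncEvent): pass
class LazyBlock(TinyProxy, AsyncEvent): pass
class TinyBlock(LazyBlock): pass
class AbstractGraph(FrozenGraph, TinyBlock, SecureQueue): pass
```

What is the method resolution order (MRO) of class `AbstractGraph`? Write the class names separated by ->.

L[AbstractGraph] = AbstractGraph + merge(L[FrozenGraph], L[TinyBlock], L[SecureQueue], [FrozenGraph TinyBlock SecureQueue])
  take FrozenGraph:  [FrozenGraph RemoteBlock TinyTask object] + [TinyBlock LazyBlock TinyProxy AsyncEvent RemoteBlock TinyTask object] + [SecureQueue AsyncEvent RemoteBlock TinyTask object] + [FrozenGraph TinyBlock SecureQueue]
  take TinyBlock:  [RemoteBlock TinyTask object] + [TinyBlock LazyBlock TinyProxy AsyncEvent RemoteBlock TinyTask object] + [SecureQueue AsyncEvent RemoteBlock TinyTask object] + [TinyBlock SecureQueue]
  take LazyBlock:  [RemoteBlock TinyTask object] + [LazyBlock TinyProxy AsyncEvent RemoteBlock TinyTask object] + [SecureQueue AsyncEvent RemoteBlock TinyTask object] + [SecureQueue]
  take TinyProxy:  [RemoteBlock TinyTask object] + [TinyProxy AsyncEvent RemoteBlock TinyTask object] + [SecureQueue AsyncEvent RemoteBlock TinyTask object] + [SecureQueue]
  take SecureQueue:  [RemoteBlock TinyTask object] + [AsyncEvent RemoteBlock TinyTask object] + [SecureQueue AsyncEvent RemoteBlock TinyTask object] + [SecureQueue]
  take AsyncEvent:  [RemoteBlock TinyTask object] + [AsyncEvent RemoteBlock TinyTask object] + [AsyncEvent RemoteBlock TinyTask object]
  take RemoteBlock:  [RemoteBlock TinyTask object] + [RemoteBlock TinyTask object] + [RemoteBlock TinyTask object]
  take TinyTask:  [TinyTask object] + [TinyTask object] + [TinyTask object]
  take object:  [object] + [object] + [object]

AbstractGraph -> FrozenGraph -> TinyBlock -> LazyBlock -> TinyProxy -> SecureQueue -> AsyncEvent -> RemoteBlock -> TinyTask -> object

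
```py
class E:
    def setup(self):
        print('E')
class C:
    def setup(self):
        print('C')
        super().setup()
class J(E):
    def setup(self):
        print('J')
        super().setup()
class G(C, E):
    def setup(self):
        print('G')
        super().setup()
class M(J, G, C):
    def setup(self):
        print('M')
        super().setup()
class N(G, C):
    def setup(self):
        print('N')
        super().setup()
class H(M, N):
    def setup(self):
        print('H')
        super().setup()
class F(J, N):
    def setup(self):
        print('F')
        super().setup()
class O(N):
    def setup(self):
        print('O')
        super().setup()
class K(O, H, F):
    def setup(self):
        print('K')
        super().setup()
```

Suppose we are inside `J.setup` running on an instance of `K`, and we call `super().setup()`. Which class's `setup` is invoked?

L[K] = K + merge(L[O], L[H], L[F], [O H F])
  take O:  [O N G C E object] + [H M J N G C E object] + [F J N G C E object] + [O H F]
  take H:  [N G C E object] + [H M J N G C E object] + [F J N G C E object] + [H F]
  take M:  [N G C E object] + [M J N G C E object] + [F J N G C E object] + [F]
  take F:  [N G C E object] + [J N G C E object] + [F J N G C E object] + [F]
  take J:  [N G C E object] + [J N G C E object] + [J N G C E object]
  take N:  [N G C E object] + [N G C E object] + [N G C E object]
  take G:  [G C E object] + [G C E object] + [G C E object]
  take C:  [C E object] + [C E object] + [C E object]
  take E:  [E object] + [E object] + [E object]
  take object:  [object] + [object] + [object]
MRO: K O H M F J N G C E object
super() in J.setup on a K instance goes to the class after J in K's MRO: N.

N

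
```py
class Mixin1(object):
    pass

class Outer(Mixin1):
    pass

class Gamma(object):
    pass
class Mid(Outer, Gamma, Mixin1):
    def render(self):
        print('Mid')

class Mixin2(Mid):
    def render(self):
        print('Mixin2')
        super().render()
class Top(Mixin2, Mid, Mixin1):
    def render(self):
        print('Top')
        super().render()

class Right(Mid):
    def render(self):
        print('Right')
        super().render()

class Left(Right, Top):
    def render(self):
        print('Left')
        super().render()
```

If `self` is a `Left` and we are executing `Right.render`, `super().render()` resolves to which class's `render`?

Top

L[Left] = Left + merge(L[Right], L[Top], [Right Top])
  take Right:  [Right Mid Outer Gamma Mixin1 object] + [Top Mixin2 Mid Outer Gamma Mixin1 object] + [Right Top]
  take Top:  [Mid Outer Gamma Mixin1 object] + [Top Mixin2 Mid Outer Gamma Mixin1 object] + [Top]
  take Mixin2:  [Mid Outer Gamma Mixin1 object] + [Mixin2 Mid Outer Gamma Mixin1 object]
  take Mid:  [Mid Outer Gamma Mixin1 object] + [Mid Outer Gamma Mixin1 object]
  take Outer:  [Outer Gamma Mixin1 object] + [Outer Gamma Mixin1 object]
  take Gamma:  [Gamma Mixin1 object] + [Gamma Mixin1 object]
  take Mixin1:  [Mixin1 object] + [Mixin1 object]
  take object:  [object] + [object]
MRO: Left Right Top Mixin2 Mid Outer Gamma Mixin1 object
super() in Right.render on a Left instance goes to the class after Right in Left's MRO: Top.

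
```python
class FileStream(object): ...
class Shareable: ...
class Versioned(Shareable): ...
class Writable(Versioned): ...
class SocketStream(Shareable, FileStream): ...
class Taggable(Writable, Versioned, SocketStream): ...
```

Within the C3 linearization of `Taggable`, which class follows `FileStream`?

L[Taggable] = Taggable + merge(L[Writable], L[Versioned], L[SocketStream], [Writable Versioned SocketStream])
  take Writable:  [Writable Versioned Shareable object] + [Versioned Shareable object] + [SocketStream Shareable FileStream object] + [Writable Versioned SocketStream]
  take Versioned:  [Versioned Shareable object] + [Versioned Shareable object] + [SocketStream Shareable FileStream object] + [Versioned SocketStream]
  take SocketStream:  [Shareable object] + [Shareable object] + [SocketStream Shareable FileStream object] + [SocketStream]
  take Shareable:  [Shareable object] + [Shareable object] + [Shareable FileStream object]
  take FileStream:  [object] + [object] + [FileStream object]
  take object:  [object] + [object] + [object]
MRO: Taggable Writable Versioned SocketStream Shareable FileStream object
FileStream is at position 5; next is object.

object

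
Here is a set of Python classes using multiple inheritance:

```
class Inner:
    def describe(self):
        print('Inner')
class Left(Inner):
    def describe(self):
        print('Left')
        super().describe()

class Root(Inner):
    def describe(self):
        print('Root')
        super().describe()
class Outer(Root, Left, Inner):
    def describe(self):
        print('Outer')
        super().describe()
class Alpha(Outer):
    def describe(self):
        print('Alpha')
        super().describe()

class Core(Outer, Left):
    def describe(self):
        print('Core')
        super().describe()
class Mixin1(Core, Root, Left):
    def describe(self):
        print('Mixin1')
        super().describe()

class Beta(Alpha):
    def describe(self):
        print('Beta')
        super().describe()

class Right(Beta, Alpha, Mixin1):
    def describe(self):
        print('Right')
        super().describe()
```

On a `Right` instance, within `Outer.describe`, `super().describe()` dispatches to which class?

Root

L[Right] = Right + merge(L[Beta], L[Alpha], L[Mixin1], [Beta Alpha Mixin1])
  take Beta:  [Beta Alpha Outer Root Left Inner object] + [Alpha Outer Root Left Inner object] + [Mixin1 Core Outer Root Left Inner object] + [Beta Alpha Mixin1]
  take Alpha:  [Alpha Outer Root Left Inner object] + [Alpha Outer Root Left Inner object] + [Mixin1 Core Outer Root Left Inner object] + [Alpha Mixin1]
  take Mixin1:  [Outer Root Left Inner object] + [Outer Root Left Inner object] + [Mixin1 Core Outer Root Left Inner object] + [Mixin1]
  take Core:  [Outer Root Left Inner object] + [Outer Root Left Inner object] + [Core Outer Root Left Inner object]
  take Outer:  [Outer Root Left Inner object] + [Outer Root Left Inner object] + [Outer Root Left Inner object]
  take Root:  [Root Left Inner object] + [Root Left Inner object] + [Root Left Inner object]
  take Left:  [Left Inner object] + [Left Inner object] + [Left Inner object]
  take Inner:  [Inner object] + [Inner object] + [Inner object]
  take object:  [object] + [object] + [object]
MRO: Right Beta Alpha Mixin1 Core Outer Root Left Inner object
super() in Outer.describe on a Right instance goes to the class after Outer in Right's MRO: Root.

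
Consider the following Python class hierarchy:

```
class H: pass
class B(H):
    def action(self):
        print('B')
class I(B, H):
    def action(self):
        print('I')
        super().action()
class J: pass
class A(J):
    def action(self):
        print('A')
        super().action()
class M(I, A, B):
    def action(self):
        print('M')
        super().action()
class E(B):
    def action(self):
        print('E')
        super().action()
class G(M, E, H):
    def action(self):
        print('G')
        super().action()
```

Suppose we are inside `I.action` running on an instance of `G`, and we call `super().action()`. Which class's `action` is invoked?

L[G] = G + merge(L[M], L[E], L[H], [M E H])
  take M:  [M I A B H J object] + [E B H object] + [H object] + [M E H]
  take I:  [I A B H J object] + [E B H object] + [H object] + [E H]
  take A:  [A B H J object] + [E B H object] + [H object] + [E H]
  take E:  [B H J object] + [E B H object] + [H object] + [E H]
  take B:  [B H J object] + [B H object] + [H object] + [H]
  take H:  [H J object] + [H object] + [H object] + [H]
  take J:  [J object] + [object] + [object]
  take object:  [object] + [object] + [object]
MRO: G M I A E B H J object
super() in I.action on a G instance goes to the class after I in G's MRO: A.

A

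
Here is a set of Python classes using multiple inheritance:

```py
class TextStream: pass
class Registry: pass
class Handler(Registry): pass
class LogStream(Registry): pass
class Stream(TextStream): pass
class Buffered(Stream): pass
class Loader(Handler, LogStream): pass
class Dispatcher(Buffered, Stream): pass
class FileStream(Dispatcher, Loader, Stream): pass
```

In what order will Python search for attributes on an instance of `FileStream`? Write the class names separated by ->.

L[FileStream] = FileStream + merge(L[Dispatcher], L[Loader], L[Stream], [Dispatcher Loader Stream])
  take Dispatcher:  [Dispatcher Buffered Stream TextStream object] + [Loader Handler LogStream Registry object] + [Stream TextStream object] + [Dispatcher Loader Stream]
  take Buffered:  [Buffered Stream TextStream object] + [Loader Handler LogStream Registry object] + [Stream TextStream object] + [Loader Stream]
  take Loader:  [Stream TextStream object] + [Loader Handler LogStream Registry object] + [Stream TextStream object] + [Loader Stream]
  take Stream:  [Stream TextStream object] + [Handler LogStream Registry object] + [Stream TextStream object] + [Stream]
  take TextStream:  [TextStream object] + [Handler LogStream Registry object] + [TextStream object]
  take Handler:  [object] + [Handler LogStream Registry object] + [object]
  take LogStream:  [object] + [LogStream Registry object] + [object]
  take Registry:  [object] + [Registry object] + [object]
  take object:  [object] + [object] + [object]

FileStream -> Dispatcher -> Buffered -> Loader -> Stream -> TextStream -> Handler -> LogStream -> Registry -> object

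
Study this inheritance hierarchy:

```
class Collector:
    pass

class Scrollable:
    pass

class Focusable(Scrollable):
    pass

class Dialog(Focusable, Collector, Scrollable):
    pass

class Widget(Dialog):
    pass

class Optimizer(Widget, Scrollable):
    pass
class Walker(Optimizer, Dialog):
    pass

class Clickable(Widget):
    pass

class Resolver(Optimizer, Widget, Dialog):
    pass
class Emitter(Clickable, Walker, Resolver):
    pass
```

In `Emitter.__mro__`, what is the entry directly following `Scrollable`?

object

L[Emitter] = Emitter + merge(L[Clickable], L[Walker], L[Resolver], [Clickable Walker Resolver])
  take Clickable:  [Clickable Widget Dialog Focusable Collector Scrollable object] + [Walker Optimizer Widget Dialog Focusable Collector Scrollable object] + [Resolver Optimizer Widget Dialog Focusable Collector Scrollable object] + [Clickable Walker Resolver]
  take Walker:  [Widget Dialog Focusable Collector Scrollable object] + [Walker Optimizer Widget Dialog Focusable Collector Scrollable object] + [Resolver Optimizer Widget Dialog Focusable Collector Scrollable object] + [Walker Resolver]
  take Resolver:  [Widget Dialog Focusable Collector Scrollable object] + [Optimizer Widget Dialog Focusable Collector Scrollable object] + [Resolver Optimizer Widget Dialog Focusable Collector Scrollable object] + [Resolver]
  take Optimizer:  [Widget Dialog Focusable Collector Scrollable object] + [Optimizer Widget Dialog Focusable Collector Scrollable object] + [Optimizer Widget Dialog Focusable Collector Scrollable object]
  take Widget:  [Widget Dialog Focusable Collector Scrollable object] + [Widget Dialog Focusable Collector Scrollable object] + [Widget Dialog Focusable Collector Scrollable object]
  take Dialog:  [Dialog Focusable Collector Scrollable object] + [Dialog Focusable Collector Scrollable object] + [Dialog Focusable Collector Scrollable object]
  take Focusable:  [Focusable Collector Scrollable object] + [Focusable Collector Scrollable object] + [Focusable Collector Scrollable object]
  take Collector:  [Collector Scrollable object] + [Collector Scrollable object] + [Collector Scrollable object]
  take Scrollable:  [Scrollable object] + [Scrollable object] + [Scrollable object]
  take object:  [object] + [object] + [object]
MRO: Emitter Clickable Walker Resolver Optimizer Widget Dialog Focusable Collector Scrollable object
Scrollable is at position 9; next is object.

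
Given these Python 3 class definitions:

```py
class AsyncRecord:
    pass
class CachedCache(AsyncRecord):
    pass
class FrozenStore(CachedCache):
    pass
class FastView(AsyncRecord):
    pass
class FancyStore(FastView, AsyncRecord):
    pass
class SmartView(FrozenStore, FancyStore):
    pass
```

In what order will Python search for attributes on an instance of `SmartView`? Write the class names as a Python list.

[SmartView, FrozenStore, CachedCache, FancyStore, FastView, AsyncRecord, object]

L[SmartView] = SmartView + merge(L[FrozenStore], L[FancyStore], [FrozenStore FancyStore])
  take FrozenStore:  [FrozenStore CachedCache AsyncRecord object] + [FancyStore FastView AsyncRecord object] + [FrozenStore FancyStore]
  take CachedCache:  [CachedCache AsyncRecord object] + [FancyStore FastView AsyncRecord object] + [FancyStore]
  take FancyStore:  [AsyncRecord object] + [FancyStore FastView AsyncRecord object] + [FancyStore]
  take FastView:  [AsyncRecord object] + [FastView AsyncRecord object]
  take AsyncRecord:  [AsyncRecord object] + [AsyncRecord object]
  take object:  [object] + [object]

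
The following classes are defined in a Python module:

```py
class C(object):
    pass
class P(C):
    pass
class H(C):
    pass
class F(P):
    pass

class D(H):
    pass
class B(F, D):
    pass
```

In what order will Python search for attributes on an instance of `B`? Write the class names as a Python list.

L[B] = B + merge(L[F], L[D], [F D])
  take F:  [F P C object] + [D H C object] + [F D]
  take P:  [P C object] + [D H C object] + [D]
  take D:  [C object] + [D H C object] + [D]
  take H:  [C object] + [H C object]
  take C:  [C object] + [C object]
  take object:  [object] + [object]

[B, F, P, D, H, C, object]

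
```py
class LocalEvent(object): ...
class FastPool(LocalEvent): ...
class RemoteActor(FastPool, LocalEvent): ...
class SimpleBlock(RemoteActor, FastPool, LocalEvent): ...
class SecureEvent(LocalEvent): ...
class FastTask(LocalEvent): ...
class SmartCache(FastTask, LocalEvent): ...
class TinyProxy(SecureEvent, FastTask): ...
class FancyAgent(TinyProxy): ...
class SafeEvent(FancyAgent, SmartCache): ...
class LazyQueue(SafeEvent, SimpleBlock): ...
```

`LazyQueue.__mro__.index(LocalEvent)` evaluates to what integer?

10

L[LazyQueue] = LazyQueue + merge(L[SafeEvent], L[SimpleBlock], [SafeEvent SimpleBlock])
  take SafeEvent:  [SafeEvent FancyAgent TinyProxy SecureEvent SmartCache FastTask LocalEvent object] + [SimpleBlock RemoteActor FastPool LocalEvent object] + [SafeEvent SimpleBlock]
  take FancyAgent:  [FancyAgent TinyProxy SecureEvent SmartCache FastTask LocalEvent object] + [SimpleBlock RemoteActor FastPool LocalEvent object] + [SimpleBlock]
  take TinyProxy:  [TinyProxy SecureEvent SmartCache FastTask LocalEvent object] + [SimpleBlock RemoteActor FastPool LocalEvent object] + [SimpleBlock]
  take SecureEvent:  [SecureEvent SmartCache FastTask LocalEvent object] + [SimpleBlock RemoteActor FastPool LocalEvent object] + [SimpleBlock]
  take SmartCache:  [SmartCache FastTask LocalEvent object] + [SimpleBlock RemoteActor FastPool LocalEvent object] + [SimpleBlock]
  take FastTask:  [FastTask LocalEvent object] + [SimpleBlock RemoteActor FastPool LocalEvent object] + [SimpleBlock]
  take SimpleBlock:  [LocalEvent object] + [SimpleBlock RemoteActor FastPool LocalEvent object] + [SimpleBlock]
  take RemoteActor:  [LocalEvent object] + [RemoteActor FastPool LocalEvent object]
  take FastPool:  [LocalEvent object] + [FastPool LocalEvent object]
  take LocalEvent:  [LocalEvent object] + [LocalEvent object]
  take object:  [object] + [object]
MRO: LazyQueue SafeEvent FancyAgent TinyProxy SecureEvent SmartCache FastTask SimpleBlock RemoteActor FastPool LocalEvent object
LocalEvent sits at index 10.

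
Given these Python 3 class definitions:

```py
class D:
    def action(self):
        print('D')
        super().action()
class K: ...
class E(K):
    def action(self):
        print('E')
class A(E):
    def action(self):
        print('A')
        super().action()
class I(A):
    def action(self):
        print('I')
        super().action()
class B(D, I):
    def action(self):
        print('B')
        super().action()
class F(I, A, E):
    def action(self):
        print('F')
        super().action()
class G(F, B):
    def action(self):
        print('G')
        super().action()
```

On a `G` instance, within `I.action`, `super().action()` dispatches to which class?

A

L[G] = G + merge(L[F], L[B], [F B])
  take F:  [F I A E K object] + [B D I A E K object] + [F B]
  take B:  [I A E K object] + [B D I A E K object] + [B]
  take D:  [I A E K object] + [D I A E K object]
  take I:  [I A E K object] + [I A E K object]
  take A:  [A E K object] + [A E K object]
  take E:  [E K object] + [E K object]
  take K:  [K object] + [K object]
  take object:  [object] + [object]
MRO: G F B D I A E K object
super() in I.action on a G instance goes to the class after I in G's MRO: A.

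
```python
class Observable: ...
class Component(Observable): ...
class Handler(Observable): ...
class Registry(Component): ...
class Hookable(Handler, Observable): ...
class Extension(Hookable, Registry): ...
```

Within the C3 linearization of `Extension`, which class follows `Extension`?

Hookable

L[Extension] = Extension + merge(L[Hookable], L[Registry], [Hookable Registry])
  take Hookable:  [Hookable Handler Observable object] + [Registry Component Observable object] + [Hookable Registry]
  take Handler:  [Handler Observable object] + [Registry Component Observable object] + [Registry]
  take Registry:  [Observable object] + [Registry Component Observable object] + [Registry]
  take Component:  [Observable object] + [Component Observable object]
  take Observable:  [Observable object] + [Observable object]
  take object:  [object] + [object]
MRO: Extension Hookable Handler Registry Component Observable object
Extension is at position 0; next is Hookable.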